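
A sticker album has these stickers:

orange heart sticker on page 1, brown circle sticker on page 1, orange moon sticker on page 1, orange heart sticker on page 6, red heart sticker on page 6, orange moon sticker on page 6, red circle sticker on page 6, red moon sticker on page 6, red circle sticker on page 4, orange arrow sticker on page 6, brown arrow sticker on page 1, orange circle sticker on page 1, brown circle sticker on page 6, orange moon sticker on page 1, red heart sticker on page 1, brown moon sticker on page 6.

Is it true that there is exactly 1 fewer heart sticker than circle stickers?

True

heart stickers: 4.
circle stickers: 5.
The claim requires 5 − 4 (= 1) to equal 1, which holds.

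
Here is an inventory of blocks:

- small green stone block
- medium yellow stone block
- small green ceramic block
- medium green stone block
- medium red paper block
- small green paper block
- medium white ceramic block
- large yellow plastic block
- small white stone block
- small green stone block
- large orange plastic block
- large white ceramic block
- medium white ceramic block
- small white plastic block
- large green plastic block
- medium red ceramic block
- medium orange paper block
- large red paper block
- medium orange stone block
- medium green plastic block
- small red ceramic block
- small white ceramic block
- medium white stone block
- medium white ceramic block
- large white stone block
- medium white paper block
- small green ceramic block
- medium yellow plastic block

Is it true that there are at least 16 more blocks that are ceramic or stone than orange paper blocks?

|blocks that are ceramic or stone| = 17.
|orange paper blocks| = 1.
The claim requires 17 − 1 = 16 ≥ 16, which holds.

True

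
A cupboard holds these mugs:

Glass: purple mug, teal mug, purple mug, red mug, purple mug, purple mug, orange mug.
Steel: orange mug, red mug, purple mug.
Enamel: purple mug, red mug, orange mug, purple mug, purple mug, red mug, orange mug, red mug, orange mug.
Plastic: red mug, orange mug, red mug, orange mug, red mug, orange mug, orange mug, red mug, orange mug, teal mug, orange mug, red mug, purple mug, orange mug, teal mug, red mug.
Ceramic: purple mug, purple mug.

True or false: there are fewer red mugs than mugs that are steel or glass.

False

red mugs: 11.
mugs that are steel or glass: 10.
The claim requires 11 < 10, which does not hold.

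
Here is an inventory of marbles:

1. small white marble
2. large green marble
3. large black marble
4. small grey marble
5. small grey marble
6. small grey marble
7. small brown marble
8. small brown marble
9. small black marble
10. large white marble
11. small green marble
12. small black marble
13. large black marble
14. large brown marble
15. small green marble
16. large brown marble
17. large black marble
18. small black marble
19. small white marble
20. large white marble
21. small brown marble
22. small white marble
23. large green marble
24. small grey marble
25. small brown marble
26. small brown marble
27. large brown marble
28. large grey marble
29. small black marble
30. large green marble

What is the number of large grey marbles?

1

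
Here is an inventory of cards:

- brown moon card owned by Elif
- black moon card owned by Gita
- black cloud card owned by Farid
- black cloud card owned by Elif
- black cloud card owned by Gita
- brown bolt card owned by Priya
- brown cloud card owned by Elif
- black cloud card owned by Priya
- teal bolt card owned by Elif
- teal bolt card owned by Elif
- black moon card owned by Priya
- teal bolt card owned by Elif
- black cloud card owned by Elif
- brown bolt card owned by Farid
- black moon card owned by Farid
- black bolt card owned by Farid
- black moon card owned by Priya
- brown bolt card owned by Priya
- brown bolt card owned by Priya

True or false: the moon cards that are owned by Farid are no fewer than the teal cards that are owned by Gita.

True

Count of moon cards owned by Farid: 1.
Count of teal cards owned by Gita: 0.
The claim requires 1 ≥ 0, which holds.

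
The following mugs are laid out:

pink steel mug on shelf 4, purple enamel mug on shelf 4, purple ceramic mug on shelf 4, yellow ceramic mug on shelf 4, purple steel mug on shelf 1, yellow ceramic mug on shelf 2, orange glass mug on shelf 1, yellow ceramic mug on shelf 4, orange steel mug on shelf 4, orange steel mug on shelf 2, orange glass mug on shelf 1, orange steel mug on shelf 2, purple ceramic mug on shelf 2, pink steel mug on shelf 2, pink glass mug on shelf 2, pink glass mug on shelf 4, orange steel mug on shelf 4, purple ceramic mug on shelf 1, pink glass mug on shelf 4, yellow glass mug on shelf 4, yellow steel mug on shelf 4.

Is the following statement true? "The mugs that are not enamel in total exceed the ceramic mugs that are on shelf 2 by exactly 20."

mugs that are not enamel: 20.
ceramic mugs on shelf 2: 2.
The claim requires 20 − 2 (= 18) to equal 20, which does not hold.

False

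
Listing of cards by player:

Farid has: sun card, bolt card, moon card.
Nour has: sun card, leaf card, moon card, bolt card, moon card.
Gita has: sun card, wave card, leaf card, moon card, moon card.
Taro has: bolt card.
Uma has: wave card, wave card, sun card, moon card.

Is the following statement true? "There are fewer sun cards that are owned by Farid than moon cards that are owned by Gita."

Count of sun cards owned by Farid: 1.
Count of moon cards owned by Gita: 2.
The claim requires 1 < 2, which holds.

True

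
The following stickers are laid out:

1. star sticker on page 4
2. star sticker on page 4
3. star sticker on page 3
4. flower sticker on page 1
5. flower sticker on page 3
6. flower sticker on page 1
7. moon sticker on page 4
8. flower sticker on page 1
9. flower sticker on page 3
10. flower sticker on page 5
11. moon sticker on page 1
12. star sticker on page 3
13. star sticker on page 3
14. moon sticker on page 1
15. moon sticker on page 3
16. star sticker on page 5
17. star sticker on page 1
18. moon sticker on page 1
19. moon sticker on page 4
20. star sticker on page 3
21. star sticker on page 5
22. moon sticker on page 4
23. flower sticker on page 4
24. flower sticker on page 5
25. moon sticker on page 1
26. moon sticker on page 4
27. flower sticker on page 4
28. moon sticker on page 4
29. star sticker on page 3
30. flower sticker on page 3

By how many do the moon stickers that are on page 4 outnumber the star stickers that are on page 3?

moon stickers on page 4: 5.
star stickers on page 3: 5.
5 − 5 = 0.

0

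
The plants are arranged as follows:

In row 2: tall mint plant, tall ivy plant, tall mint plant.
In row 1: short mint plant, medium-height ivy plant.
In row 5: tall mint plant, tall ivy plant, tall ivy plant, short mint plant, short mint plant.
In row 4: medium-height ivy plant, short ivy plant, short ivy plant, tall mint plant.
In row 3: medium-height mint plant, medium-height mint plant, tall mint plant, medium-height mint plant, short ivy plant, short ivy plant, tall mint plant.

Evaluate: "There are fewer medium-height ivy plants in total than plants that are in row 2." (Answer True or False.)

medium-height ivy plants: 2.
plants in row 2: 3.
The claim requires 2 < 3, which holds.

True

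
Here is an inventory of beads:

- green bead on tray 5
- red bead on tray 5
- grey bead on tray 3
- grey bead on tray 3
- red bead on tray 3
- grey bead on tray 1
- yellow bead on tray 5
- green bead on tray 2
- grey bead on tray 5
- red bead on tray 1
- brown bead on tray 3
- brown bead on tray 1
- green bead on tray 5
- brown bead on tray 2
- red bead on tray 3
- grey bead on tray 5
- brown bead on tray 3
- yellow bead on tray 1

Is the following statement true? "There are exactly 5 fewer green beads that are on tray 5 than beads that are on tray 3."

|green beads on tray 5| = 2.
|beads on tray 3| = 6.
The claim requires 6 − 2 (= 4) to equal 5, which does not hold.

False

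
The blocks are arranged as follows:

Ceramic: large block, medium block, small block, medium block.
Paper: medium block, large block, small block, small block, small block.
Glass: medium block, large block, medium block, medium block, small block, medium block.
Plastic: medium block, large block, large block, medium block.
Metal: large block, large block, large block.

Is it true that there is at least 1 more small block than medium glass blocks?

True

|small blocks| = 5.
|medium glass blocks| = 4.
The claim requires 5 − 4 = 1 ≥ 1, which holds.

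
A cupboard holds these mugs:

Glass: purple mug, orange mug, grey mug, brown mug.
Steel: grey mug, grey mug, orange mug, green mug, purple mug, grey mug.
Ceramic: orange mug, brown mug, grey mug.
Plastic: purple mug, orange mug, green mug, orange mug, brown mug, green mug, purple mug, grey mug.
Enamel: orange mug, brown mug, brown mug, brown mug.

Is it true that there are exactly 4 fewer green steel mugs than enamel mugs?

False

green steel mugs: 1.
enamel mugs: 4.
The claim requires 4 − 1 (= 3) to equal 4, which does not hold.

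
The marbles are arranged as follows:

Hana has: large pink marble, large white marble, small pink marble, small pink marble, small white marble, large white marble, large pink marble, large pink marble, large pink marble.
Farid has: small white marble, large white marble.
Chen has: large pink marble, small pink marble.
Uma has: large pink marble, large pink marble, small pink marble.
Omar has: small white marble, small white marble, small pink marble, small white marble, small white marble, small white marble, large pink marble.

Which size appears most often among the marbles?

small

Counts by size: small 12, large 11.
The maximum is 12, held uniquely by small.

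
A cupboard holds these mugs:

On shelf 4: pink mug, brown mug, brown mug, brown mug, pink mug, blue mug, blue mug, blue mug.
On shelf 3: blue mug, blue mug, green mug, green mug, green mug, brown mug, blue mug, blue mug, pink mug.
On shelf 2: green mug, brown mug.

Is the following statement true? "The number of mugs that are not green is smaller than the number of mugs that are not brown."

|mugs that are not green| = 15.
|mugs that are not brown| = 14.
The claim requires 15 < 14, which does not hold.

False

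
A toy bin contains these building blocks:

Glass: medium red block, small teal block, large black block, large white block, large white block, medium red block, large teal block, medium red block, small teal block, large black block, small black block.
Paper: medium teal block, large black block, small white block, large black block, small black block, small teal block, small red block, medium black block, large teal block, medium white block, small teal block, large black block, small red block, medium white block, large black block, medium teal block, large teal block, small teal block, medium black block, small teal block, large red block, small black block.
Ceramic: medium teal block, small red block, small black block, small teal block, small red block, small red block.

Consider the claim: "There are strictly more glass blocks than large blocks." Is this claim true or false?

False

There are 11 glass blocks.
There are 12 large blocks.
The claim requires 11 > 12, which does not hold.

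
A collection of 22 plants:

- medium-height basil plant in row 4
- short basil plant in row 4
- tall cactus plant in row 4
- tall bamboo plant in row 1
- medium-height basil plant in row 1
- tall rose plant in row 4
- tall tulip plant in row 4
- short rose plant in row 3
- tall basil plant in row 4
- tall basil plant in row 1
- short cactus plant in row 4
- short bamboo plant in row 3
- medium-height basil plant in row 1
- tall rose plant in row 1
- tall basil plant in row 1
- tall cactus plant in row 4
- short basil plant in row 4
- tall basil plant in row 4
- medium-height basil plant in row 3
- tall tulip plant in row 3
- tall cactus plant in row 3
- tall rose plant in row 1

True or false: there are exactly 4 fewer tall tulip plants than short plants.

tall tulip plants: 2.
short plants: 5.
The claim requires 5 − 2 (= 3) to equal 4, which does not hold.

False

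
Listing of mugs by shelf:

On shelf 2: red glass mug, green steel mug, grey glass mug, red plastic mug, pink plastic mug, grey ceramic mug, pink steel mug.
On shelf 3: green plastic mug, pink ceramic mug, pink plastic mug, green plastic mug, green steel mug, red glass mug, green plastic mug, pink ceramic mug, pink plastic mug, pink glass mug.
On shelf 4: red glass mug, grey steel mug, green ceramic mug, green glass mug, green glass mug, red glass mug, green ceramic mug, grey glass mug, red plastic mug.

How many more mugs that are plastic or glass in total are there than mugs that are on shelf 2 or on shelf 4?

1

mugs that are plastic or glass: 17.
mugs on shelf 2 or on shelf 4: 16.
17 − 16 = 1.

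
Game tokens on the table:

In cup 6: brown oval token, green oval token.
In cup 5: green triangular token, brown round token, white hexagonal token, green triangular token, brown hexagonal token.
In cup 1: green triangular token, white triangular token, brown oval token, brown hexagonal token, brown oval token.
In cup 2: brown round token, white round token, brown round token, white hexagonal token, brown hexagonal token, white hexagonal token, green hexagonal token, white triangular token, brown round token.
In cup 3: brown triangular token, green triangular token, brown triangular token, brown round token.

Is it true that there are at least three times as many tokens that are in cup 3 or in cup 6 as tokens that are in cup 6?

tokens in cup 3 or in cup 6: 6.
tokens in cup 6: 2.
The claim requires 6 ≥ 3 × 2 = 6, which holds.

True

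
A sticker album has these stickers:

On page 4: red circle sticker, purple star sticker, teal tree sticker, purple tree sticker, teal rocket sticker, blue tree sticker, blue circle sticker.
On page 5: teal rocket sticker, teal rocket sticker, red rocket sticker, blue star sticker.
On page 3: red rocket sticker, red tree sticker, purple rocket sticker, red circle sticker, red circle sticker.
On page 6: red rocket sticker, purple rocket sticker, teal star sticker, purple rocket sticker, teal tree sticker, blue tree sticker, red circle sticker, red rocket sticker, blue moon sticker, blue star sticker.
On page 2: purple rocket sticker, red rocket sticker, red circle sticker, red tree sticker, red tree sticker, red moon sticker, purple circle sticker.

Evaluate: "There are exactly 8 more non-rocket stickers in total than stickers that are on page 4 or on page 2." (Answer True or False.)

False

|non-rocket stickers| = 21.
|stickers on page 4 or on page 2| = 14.
The claim requires 21 − 14 (= 7) to equal 8, which does not hold.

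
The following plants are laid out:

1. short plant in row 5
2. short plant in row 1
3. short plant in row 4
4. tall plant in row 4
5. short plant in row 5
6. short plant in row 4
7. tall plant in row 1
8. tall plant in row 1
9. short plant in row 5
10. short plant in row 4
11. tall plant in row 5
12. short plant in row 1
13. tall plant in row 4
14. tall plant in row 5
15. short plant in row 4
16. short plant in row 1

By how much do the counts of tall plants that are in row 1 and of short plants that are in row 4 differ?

tall plants in row 1: 2. short plants in row 4: 4.
|2 − 4| = 4 − 2 = 2.

2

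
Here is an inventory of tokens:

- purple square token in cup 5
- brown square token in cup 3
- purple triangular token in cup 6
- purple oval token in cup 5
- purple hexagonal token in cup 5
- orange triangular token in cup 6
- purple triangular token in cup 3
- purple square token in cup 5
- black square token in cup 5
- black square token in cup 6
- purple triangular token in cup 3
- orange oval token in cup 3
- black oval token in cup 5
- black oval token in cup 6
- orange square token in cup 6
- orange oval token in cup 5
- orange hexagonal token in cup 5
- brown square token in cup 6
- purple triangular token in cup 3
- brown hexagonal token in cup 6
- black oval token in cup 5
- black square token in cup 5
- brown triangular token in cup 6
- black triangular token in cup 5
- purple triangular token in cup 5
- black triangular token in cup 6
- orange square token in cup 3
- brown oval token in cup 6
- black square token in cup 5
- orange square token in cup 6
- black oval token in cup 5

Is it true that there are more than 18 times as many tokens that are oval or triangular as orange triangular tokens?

False

tokens that are oval or triangular: 17.
orange triangular tokens: 1.
The claim requires 17 > 18 × 1 = 18, which does not hold.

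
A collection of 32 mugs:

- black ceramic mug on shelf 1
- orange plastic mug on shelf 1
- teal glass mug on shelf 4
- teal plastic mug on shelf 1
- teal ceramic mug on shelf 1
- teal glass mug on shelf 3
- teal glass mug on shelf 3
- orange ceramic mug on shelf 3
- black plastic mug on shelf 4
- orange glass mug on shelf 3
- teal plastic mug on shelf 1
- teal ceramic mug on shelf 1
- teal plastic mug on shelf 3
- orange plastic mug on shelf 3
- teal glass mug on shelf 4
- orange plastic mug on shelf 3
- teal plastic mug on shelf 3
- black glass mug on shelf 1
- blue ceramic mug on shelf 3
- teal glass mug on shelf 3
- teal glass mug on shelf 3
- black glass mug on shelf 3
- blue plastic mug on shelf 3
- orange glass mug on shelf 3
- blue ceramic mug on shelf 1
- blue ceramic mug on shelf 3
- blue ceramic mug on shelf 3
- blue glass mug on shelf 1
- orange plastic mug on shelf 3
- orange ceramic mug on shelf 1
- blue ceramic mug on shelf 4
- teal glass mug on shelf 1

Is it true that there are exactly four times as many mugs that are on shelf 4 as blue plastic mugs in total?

There are 4 mugs on shelf 4.
There is 1 blue plastic mug.
The claim requires 4 = 4 × 1 = 4, which holds.

True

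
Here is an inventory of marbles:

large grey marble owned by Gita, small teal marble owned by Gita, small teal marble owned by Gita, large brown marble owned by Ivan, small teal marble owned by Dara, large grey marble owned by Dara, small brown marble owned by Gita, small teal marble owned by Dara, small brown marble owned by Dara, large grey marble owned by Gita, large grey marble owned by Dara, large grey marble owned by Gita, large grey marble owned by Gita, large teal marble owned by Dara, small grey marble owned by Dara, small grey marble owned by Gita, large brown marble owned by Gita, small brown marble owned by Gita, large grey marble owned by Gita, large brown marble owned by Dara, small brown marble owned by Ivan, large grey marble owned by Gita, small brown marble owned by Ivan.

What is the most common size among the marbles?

Counts by size: large 12, small 11.
The maximum is 12, held uniquely by large.

large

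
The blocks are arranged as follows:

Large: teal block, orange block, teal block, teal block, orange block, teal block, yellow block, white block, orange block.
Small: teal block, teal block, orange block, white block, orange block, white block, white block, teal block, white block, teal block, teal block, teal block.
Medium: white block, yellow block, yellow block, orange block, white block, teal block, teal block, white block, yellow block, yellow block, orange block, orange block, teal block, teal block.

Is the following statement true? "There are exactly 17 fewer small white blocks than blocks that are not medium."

True

|small white blocks| = 4.
|blocks that are not medium| = 21.
The claim requires 21 − 4 (= 17) to equal 17, which holds.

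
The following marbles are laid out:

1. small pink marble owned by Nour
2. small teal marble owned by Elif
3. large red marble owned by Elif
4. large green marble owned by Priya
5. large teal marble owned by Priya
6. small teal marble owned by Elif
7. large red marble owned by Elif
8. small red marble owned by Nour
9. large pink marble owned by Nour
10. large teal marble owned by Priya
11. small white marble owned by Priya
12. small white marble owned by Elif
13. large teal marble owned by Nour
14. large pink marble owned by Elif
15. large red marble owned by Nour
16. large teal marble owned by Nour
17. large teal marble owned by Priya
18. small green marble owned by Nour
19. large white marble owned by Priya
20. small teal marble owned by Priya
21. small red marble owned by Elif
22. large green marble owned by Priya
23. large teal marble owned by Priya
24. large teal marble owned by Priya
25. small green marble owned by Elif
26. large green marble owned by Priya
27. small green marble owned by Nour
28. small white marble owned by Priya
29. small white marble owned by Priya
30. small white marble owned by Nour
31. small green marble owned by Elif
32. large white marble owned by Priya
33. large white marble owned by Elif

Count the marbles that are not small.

18

Total marbles: 33; with the excluded value: 15; remaining 33 − 15 = 18.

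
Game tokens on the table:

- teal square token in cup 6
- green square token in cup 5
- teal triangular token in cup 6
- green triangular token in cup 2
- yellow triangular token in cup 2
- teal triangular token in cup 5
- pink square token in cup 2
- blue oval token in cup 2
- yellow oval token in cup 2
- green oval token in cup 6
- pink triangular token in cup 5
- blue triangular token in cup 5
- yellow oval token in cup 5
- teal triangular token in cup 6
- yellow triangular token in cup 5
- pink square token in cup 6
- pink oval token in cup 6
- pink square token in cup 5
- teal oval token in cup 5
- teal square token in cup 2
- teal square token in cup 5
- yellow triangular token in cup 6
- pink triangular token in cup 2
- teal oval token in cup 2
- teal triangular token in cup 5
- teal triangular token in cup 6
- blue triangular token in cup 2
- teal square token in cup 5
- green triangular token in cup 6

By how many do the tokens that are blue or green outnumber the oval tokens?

tokens that are blue or green: 7.
oval tokens: 7.
7 − 7 = 0.

0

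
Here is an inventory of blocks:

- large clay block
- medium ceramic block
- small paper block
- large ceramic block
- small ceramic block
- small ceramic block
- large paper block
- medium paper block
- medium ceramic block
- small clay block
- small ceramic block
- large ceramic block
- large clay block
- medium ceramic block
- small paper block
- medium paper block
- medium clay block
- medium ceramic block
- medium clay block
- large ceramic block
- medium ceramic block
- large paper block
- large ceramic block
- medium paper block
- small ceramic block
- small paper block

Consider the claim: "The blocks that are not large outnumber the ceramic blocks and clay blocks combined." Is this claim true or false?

blocks that are not large: 18.
ceramic blocks: 13; clay blocks: 5; combined: 13 + 5 = 18.
The claim requires 18 > 18, which does not hold.

False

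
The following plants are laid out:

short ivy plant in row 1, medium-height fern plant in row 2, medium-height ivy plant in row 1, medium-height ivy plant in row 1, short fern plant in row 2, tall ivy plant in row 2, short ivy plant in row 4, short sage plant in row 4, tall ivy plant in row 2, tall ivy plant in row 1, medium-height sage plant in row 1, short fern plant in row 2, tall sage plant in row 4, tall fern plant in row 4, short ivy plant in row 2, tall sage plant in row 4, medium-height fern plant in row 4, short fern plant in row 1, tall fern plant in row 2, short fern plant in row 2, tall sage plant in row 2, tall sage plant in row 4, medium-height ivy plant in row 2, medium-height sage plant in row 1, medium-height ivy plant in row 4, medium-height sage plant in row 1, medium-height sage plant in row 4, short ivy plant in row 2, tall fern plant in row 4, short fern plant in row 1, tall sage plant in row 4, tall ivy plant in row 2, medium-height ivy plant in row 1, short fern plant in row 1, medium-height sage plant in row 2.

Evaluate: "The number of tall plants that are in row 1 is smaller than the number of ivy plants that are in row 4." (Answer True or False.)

|tall plants in row 1| = 1.
|ivy plants in row 4| = 2.
The claim requires 1 < 2, which holds.

True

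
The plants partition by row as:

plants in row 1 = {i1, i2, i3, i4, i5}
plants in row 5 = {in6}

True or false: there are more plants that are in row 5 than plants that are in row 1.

False

|plants in row 5| = 1.
|plants in row 1| = 5.
The claim requires 1 > 5, which does not hold.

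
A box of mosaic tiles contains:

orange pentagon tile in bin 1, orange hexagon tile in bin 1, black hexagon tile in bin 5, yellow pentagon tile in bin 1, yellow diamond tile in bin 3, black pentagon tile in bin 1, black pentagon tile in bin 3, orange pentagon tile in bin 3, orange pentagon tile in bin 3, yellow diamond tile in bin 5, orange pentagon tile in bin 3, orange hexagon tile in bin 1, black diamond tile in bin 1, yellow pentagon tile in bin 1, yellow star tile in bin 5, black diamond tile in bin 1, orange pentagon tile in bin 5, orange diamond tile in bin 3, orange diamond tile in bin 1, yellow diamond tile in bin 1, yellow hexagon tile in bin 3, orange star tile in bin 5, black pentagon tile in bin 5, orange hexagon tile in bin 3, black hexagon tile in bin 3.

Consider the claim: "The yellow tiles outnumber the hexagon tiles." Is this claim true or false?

True

yellow tiles: 7.
hexagon tiles: 6.
The claim requires 7 > 6, which holds.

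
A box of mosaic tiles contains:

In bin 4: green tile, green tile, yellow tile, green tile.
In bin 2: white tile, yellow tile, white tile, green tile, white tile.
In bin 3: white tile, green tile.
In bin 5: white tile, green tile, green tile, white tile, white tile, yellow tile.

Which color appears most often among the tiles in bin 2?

Counts by color (restricted to tiles in bin 2): white 3, yellow 1, green 1.
The maximum is 3, held uniquely by white.

white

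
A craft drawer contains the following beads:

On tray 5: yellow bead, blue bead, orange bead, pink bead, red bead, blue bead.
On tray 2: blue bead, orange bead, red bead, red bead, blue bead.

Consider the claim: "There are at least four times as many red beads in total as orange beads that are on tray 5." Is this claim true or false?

There are 3 red beads.
There is 1 orange bead on tray 5.
The claim requires 3 ≥ 4 × 1 = 4, which does not hold.

False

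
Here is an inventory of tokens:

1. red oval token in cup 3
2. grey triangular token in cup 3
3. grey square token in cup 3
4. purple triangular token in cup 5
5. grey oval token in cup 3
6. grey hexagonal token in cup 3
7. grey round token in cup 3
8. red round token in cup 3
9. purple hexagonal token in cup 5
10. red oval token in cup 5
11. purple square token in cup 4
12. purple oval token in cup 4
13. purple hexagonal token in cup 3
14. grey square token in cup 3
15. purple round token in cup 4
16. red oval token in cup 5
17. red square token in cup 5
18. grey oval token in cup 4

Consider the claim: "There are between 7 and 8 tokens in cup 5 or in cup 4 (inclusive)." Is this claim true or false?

|tokens in cup 5 or in cup 4| = 9.
The claim requires 7 ≤ 9 ≤ 8, which does not hold.

False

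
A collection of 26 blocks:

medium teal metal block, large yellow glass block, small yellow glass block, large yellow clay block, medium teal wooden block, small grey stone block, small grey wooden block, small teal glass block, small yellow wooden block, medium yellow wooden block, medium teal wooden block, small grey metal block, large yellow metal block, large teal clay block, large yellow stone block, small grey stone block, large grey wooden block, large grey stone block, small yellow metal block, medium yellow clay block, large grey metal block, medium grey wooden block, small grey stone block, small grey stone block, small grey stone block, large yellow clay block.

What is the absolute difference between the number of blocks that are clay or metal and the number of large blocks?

blocks that are clay or metal: 9. large blocks: 9.
|9 − 9| = 9 − 9 = 0.

0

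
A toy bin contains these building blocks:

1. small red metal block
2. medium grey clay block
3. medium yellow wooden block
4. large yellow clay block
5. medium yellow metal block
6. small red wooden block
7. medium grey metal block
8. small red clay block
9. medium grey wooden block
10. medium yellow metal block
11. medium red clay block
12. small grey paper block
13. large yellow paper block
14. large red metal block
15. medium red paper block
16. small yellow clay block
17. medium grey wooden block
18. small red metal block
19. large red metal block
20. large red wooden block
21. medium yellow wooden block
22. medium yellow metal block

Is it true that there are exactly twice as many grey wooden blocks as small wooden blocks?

|grey wooden blocks| = 2.
|small wooden blocks| = 1.
The claim requires 2 = 2 × 1 = 2, which holds.

True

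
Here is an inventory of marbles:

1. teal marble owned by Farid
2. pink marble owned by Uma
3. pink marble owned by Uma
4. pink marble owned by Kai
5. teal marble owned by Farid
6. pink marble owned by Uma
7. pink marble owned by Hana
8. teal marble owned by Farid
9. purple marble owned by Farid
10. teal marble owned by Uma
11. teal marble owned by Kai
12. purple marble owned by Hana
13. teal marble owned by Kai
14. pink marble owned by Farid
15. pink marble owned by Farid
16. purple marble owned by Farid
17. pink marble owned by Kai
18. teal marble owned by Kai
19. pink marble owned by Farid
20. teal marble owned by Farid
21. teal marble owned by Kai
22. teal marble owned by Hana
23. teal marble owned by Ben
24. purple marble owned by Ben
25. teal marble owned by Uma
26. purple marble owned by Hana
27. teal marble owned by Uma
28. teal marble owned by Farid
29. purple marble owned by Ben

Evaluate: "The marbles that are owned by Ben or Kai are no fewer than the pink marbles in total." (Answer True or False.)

True

Count of marbles owned by Ben or Kai: 9.
There are 9 pink marbles.
The claim requires 9 ≥ 9, which holds.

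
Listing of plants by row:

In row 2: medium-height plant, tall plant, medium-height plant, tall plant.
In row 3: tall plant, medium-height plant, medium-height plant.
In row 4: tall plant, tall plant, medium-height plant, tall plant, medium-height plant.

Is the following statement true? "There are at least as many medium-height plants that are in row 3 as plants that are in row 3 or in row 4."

medium-height plants in row 3: 2.
plants in row 3 or in row 4: 8.
The claim requires 2 ≥ 8, which does not hold.

False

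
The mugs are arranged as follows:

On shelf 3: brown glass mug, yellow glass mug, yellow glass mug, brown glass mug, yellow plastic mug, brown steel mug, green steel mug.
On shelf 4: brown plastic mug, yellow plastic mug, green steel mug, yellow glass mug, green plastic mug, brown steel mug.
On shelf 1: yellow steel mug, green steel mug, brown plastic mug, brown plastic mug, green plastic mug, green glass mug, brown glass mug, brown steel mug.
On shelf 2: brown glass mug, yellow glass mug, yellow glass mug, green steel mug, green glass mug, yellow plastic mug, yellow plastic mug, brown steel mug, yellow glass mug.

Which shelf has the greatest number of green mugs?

Counts by shelf (restricted to green mugs): shelf 1→3, shelf 2→2, shelf 4→2, shelf 3→1.
The maximum is 3, held uniquely by shelf 1.

shelf 1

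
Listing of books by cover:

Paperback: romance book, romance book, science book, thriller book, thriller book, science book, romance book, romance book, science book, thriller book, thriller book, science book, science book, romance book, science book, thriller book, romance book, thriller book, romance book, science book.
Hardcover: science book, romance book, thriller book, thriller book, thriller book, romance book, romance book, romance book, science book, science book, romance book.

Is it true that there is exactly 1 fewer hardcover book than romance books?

|hardcover books| = 11.
|romance books| = 12.
The claim requires 12 − 11 (= 1) to equal 1, which holds.

True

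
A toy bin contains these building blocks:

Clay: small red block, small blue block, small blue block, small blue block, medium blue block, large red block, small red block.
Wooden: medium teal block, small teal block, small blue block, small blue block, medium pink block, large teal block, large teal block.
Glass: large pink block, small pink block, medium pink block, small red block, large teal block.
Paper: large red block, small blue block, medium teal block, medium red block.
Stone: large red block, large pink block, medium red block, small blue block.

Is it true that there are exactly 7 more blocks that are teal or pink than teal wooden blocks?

True

|blocks that are teal or pink| = 11.
|teal wooden blocks| = 4.
The claim requires 11 − 4 (= 7) to equal 7, which holds.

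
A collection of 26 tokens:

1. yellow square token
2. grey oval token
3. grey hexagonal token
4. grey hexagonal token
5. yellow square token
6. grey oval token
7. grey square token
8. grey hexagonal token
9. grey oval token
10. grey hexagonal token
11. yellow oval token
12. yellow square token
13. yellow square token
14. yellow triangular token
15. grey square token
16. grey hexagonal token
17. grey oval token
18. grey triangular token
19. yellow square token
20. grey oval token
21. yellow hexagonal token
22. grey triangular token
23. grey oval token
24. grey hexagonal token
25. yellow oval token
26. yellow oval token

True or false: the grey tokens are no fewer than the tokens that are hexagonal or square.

There are 16 grey tokens.
There are 14 tokens that are hexagonal or square.
The claim requires 16 ≥ 14, which holds.

True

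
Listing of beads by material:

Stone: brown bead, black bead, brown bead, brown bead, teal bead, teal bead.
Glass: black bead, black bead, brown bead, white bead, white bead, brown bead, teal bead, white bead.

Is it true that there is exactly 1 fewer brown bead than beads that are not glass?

True

|brown beads| = 5.
|beads that are not glass| = 6.
The claim requires 6 − 5 (= 1) to equal 1, which holds.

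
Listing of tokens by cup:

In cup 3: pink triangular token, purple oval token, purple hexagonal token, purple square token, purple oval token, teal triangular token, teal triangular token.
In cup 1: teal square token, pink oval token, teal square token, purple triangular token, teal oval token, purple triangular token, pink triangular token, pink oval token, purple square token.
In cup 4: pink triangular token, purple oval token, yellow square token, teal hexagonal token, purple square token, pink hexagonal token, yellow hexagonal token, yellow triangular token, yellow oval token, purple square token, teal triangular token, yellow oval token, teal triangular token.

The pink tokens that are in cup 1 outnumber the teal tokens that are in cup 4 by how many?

0

pink tokens in cup 1: 3.
teal tokens in cup 4: 3.
3 − 3 = 0.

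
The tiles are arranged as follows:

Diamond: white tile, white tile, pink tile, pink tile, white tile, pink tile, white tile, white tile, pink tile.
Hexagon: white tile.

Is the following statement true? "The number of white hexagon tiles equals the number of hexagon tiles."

True

white hexagon tiles: 1.
hexagon tiles: 1.
The claim requires 1 = 1, which holds.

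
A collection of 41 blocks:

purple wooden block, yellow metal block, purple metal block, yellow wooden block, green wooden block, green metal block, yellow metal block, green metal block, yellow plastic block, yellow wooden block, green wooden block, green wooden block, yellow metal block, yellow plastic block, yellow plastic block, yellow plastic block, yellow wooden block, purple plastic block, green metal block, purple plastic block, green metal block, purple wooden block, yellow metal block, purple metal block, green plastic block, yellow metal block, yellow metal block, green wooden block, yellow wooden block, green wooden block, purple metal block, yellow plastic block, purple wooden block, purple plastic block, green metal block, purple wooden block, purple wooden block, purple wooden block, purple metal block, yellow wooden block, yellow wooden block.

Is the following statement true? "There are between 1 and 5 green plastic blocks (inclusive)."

True

green plastic blocks: 1.
The claim requires 1 ≤ 1 ≤ 5, which holds.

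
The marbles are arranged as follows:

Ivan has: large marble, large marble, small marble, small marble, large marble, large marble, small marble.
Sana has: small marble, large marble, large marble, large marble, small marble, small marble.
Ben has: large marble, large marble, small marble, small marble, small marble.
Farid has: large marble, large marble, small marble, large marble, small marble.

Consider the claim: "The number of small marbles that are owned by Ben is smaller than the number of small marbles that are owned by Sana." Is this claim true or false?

False

Count of small marbles owned by Ben: 3.
Count of small marbles owned by Sana: 3.
The claim requires 3 < 3, which does not hold.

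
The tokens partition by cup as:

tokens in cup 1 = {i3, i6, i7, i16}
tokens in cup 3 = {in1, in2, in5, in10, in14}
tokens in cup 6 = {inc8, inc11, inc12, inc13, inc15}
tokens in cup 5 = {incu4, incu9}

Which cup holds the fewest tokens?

cup 5

Counts by cup: cup 6→5, cup 3→5, cup 1→4, cup 5→2.
The minimum is 2, held uniquely by cup 5.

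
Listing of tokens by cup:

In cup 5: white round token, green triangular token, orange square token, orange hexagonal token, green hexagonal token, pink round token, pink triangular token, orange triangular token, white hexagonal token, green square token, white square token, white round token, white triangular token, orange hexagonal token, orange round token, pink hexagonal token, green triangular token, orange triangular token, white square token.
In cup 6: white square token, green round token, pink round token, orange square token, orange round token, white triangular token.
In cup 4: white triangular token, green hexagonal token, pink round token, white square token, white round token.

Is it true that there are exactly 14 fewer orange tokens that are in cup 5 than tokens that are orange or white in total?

False

orange tokens in cup 5: 6.
tokens that are orange or white: 19.
The claim requires 19 − 6 (= 13) to equal 14, which does not hold.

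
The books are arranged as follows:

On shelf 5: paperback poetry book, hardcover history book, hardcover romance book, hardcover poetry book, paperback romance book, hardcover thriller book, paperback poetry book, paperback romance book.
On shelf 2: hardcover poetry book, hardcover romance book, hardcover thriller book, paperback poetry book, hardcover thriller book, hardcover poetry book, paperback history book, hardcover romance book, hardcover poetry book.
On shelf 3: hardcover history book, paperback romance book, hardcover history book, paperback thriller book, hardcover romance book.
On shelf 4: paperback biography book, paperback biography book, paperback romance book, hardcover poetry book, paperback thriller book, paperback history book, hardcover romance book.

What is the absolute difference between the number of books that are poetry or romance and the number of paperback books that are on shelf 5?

books that are poetry or romance: 17. paperback books on shelf 5: 4.
|17 − 4| = 17 − 4 = 13.

13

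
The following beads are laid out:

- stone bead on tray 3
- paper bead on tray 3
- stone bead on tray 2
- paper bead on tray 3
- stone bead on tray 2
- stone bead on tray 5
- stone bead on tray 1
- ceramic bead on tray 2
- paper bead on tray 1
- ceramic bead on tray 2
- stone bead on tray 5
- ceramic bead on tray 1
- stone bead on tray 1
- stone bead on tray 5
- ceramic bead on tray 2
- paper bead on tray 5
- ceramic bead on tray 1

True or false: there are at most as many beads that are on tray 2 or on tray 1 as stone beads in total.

False

|beads on tray 2 or on tray 1| = 10.
|stone beads| = 8.
The claim requires 10 ≤ 8, which does not hold.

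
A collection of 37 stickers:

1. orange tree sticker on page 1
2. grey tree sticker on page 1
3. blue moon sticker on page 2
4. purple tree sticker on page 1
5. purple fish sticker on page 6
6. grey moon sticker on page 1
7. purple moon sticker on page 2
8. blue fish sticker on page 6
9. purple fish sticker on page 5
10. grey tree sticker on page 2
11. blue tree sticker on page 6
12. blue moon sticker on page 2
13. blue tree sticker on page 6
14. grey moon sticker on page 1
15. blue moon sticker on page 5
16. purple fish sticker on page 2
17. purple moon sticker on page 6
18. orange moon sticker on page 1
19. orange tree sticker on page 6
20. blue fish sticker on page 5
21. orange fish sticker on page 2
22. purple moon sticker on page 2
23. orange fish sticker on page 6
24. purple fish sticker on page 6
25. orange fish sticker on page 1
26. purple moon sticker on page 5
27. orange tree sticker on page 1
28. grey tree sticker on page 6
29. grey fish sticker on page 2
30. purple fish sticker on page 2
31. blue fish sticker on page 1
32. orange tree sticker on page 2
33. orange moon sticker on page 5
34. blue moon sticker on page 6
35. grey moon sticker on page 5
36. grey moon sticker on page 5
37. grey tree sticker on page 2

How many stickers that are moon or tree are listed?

moon: 14; tree: 11; together 14 + 11 = 25.

25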